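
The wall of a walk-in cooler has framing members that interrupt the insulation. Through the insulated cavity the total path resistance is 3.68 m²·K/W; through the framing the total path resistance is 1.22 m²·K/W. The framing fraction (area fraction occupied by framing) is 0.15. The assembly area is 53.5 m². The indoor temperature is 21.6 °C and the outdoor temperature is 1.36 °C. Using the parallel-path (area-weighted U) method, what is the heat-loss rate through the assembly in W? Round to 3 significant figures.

U_eff = 0.85/3.68 + 0.15/1.22 = 0.231 + 0.123 = 0.3539
R_eff = 1/U_eff = 2.825 m²·K/W
Q = 53.5 × (21.6 − 1.36) / 2.825 = 383.2 W

383 W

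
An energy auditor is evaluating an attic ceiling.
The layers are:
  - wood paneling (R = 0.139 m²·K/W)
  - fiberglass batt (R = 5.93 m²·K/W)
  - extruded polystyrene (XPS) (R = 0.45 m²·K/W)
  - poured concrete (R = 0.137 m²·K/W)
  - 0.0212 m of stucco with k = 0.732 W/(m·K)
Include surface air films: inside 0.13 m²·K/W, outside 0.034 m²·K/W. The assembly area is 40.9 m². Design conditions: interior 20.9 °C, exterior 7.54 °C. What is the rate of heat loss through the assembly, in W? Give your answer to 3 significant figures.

0.0212/0.732 = 0.02896
R_total = 0.13 + 0.139 + 5.93 + 0.45 + 0.137 + 0.02896 + 0.034 = 6.849 m²·K/W
Q = A·ΔT/R = 40.9 × (20.9 − 7.54) / 6.849 = 79.78 W

79.8 W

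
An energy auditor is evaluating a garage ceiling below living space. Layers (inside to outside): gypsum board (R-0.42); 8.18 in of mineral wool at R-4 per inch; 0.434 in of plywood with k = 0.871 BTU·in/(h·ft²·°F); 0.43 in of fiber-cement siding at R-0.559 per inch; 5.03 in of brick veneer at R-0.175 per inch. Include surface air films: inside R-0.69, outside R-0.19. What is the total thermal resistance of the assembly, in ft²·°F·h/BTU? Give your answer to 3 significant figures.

8.18 × 4 = 32.72
0.434/0.871 = 0.4983
0.43 × 0.559 = 0.2404
5.03 × 0.175 = 0.8802
R_total = 0.69 + 0.42 + 32.72 + 0.4983 + 0.2404 + 0.8802 + 0.19 = 35.64 ft²·°F·h/BTU

35.6 ft²·°F·h/BTU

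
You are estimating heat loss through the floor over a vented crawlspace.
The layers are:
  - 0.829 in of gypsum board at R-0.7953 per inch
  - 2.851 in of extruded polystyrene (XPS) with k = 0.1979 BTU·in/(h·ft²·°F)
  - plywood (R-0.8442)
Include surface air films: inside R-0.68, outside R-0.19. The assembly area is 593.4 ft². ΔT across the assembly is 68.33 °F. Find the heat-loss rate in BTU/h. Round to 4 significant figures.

2416 BTU/h

0.829 × 0.7953 = 0.6593
2.851/0.1979 = 14.406
R_total = 0.68 + 0.6593 + 14.406 + 0.8442 + 0.19 = 16.78 ft²·°F·h/BTU
Q = A·ΔT/R = 593.4 × 68.33 / 16.78 = 2416.4 BTU/h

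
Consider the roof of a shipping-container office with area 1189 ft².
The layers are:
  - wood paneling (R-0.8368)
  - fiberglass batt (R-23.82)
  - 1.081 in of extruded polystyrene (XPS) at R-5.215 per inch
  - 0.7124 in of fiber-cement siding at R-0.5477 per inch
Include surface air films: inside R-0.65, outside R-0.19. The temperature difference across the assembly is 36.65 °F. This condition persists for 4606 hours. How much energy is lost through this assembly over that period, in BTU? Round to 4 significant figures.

6367000 BTU

1.081 × 5.215 = 5.6374
0.7124 × 0.5477 = 0.39018
R_total = 0.65 + 0.8368 + 23.82 + 5.6374 + 0.39018 + 0.19 = 31.524 ft²·°F·h/BTU
Q = 1189 × 36.65 / 31.524 = 1382.3 BTU/h
E = 1382.3 × 4606 = 6367000 BTU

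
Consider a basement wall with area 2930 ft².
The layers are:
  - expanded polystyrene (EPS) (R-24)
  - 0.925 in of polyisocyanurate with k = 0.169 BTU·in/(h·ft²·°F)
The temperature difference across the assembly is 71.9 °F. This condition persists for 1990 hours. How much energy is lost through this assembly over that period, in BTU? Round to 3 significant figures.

0.925/0.169 = 5.473
R_total = 24 + 5.473 = 29.47 ft²·°F·h/BTU
Q = 2930 × 71.9 / 29.47 = 7148 BTU/h
E = 7148 × 1990 = 14220000 BTU

14200000 BTU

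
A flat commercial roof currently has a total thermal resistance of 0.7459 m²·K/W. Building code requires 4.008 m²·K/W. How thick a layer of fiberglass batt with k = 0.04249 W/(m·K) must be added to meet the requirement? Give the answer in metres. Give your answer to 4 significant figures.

ΔR = 4.008 − 0.7459 = 3.2621 m²·K/W
L = ΔR × k = 3.2621 × 0.04249 = 0.13861 m

0.1386 m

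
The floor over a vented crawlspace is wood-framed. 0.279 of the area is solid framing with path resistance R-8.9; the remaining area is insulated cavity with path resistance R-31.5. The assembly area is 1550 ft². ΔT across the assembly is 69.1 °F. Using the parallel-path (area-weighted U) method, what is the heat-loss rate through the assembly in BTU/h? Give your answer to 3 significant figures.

5810 BTU/h

U_eff = 0.721/31.5 + 0.279/8.9 = 0.02289 + 0.03135 = 0.05424
R_eff = 1/U_eff = 18.44 ft²·°F·h/BTU
Q = 1550 × 69.1 / 18.44 = 5809 BTU/h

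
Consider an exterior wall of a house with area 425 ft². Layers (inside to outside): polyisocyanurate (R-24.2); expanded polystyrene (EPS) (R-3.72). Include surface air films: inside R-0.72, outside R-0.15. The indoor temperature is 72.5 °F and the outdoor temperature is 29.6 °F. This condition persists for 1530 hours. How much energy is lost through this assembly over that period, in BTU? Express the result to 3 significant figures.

R_total = 0.72 + 24.2 + 3.72 + 0.15 = 28.79 ft²·°F·h/BTU
Q = 425 × (72.5 − 29.6) / 28.79 = 633.3 BTU/h
E = 633.3 × 1530 = 968900 BTU

969000 BTU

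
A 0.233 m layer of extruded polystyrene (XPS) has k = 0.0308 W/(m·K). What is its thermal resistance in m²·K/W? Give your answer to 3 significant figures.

R = L/k = 0.233/0.0308 = 7.565 m²·K/W

7.56 m²·K/W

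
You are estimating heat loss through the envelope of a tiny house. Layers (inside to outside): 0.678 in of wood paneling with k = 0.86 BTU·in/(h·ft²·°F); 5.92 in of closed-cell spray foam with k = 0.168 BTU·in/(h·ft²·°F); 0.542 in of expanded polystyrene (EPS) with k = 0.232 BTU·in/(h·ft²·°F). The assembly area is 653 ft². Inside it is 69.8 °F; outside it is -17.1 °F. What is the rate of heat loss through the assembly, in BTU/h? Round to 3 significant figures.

0.678/0.86 = 0.7884
5.92/0.168 = 35.24
0.542/0.232 = 2.336
R_total = 0.7884 + 35.24 + 2.336 = 38.36 ft²·°F·h/BTU
Q = A·ΔT/R = 653 × (69.8 − (-17.1)) / 38.36 = 1479 BTU/h

1480 BTU/h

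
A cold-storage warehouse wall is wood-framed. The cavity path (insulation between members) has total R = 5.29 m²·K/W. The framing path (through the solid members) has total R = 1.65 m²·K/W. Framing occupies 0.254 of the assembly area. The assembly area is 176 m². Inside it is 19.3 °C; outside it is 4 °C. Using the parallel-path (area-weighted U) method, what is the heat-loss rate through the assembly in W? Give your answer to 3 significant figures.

U_eff = 0.746/5.29 + 0.254/1.65 = 0.141 + 0.1539 = 0.295
R_eff = 1/U_eff = 3.39 m²·K/W
Q = 176 × (19.3 − 4) / 3.39 = 794.3 W

794 W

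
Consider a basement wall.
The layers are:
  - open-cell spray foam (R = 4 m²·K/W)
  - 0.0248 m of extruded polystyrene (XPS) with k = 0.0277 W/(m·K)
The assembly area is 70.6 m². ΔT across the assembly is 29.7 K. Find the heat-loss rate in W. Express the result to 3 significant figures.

428 W

0.0248/0.0277 = 0.8953
R_total = 4 + 0.8953 = 4.895 m²·K/W
Q = A·ΔT/R = 70.6 × 29.7 / 4.895 = 428.3 W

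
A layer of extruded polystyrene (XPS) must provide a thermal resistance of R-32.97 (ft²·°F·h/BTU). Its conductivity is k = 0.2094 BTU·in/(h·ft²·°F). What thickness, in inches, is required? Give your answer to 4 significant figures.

6.904 in

L = R × k = 32.97 × 0.2094 = 6.9039 in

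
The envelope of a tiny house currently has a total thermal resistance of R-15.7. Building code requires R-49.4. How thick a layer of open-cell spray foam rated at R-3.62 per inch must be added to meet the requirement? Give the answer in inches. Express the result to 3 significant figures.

ΔR = 49.4 − 15.7 = 33.7 ft²·°F·h/BTU
L = ΔR / (R/in) = 33.7/3.62 = 9.309 in

9.31 in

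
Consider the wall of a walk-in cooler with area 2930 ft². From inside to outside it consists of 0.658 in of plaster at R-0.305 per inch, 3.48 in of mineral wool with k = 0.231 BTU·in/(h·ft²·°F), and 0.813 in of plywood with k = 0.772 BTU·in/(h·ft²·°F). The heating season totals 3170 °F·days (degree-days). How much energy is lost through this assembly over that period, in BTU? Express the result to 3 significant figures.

0.658 × 0.305 = 0.2007
3.48/0.231 = 15.06
0.813/0.772 = 1.053
R_total = 0.2007 + 15.06 + 1.053 = 16.32 ft²·°F·h/BTU
E = A × HDD × 24 / R = 2930 × 3170 × 24 / 16.32 = 13660000 BTU

13700000 BTU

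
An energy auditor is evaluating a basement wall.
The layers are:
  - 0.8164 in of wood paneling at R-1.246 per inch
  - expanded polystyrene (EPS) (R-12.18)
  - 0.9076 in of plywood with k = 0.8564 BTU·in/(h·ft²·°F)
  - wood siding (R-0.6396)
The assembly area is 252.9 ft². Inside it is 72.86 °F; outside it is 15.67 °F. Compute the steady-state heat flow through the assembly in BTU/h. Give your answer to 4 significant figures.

0.8164 × 1.246 = 1.0172
0.9076/0.8564 = 1.0598
R_total = 1.0172 + 12.18 + 1.0598 + 0.6396 = 14.897 ft²·°F·h/BTU
Q = A·ΔT/R = 252.9 × (72.86 − 15.67) / 14.897 = 970.91 BTU/h

970.9 BTU/h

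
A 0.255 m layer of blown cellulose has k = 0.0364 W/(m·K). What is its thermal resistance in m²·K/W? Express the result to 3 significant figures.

7.01 m²·K/W

R = L/k = 0.255/0.0364 = 7.005 m²·K/W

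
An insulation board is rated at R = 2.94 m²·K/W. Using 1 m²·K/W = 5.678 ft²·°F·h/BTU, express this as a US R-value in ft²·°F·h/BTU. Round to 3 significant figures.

16.7 ft²·°F·h/BTU

R_US = 2.94 × 5.678 = 16.69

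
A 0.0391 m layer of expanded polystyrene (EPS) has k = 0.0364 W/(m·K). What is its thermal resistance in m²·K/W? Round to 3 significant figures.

1.07 m²·K/W

R = L/k = 0.0391/0.0364 = 1.074 m²·K/W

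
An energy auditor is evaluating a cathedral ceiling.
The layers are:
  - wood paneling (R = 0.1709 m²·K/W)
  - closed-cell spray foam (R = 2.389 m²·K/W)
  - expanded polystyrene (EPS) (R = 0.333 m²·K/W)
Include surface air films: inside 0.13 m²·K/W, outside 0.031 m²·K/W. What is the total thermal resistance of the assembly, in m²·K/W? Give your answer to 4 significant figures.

3.054 m²·K/W

R_total = 0.13 + 0.1709 + 2.389 + 0.333 + 0.031 = 3.0539 m²·K/W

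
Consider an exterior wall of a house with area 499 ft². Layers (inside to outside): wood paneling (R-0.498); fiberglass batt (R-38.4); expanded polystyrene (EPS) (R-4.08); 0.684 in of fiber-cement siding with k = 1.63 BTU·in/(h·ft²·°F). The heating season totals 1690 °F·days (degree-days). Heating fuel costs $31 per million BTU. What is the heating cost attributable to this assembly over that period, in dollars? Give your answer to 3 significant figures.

0.684/1.63 = 0.4196
R_total = 0.498 + 38.4 + 4.08 + 0.4196 = 43.4 ft²·°F·h/BTU
E = A × HDD × 24 / R = 499 × 1690 × 24 / 43.4 = 466400 BTU
Cost = 466400/10⁶ × 31 = $14.46

14.5 dollars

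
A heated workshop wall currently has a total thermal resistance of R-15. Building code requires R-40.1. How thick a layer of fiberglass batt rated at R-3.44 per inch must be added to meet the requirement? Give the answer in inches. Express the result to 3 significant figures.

7.30 in

ΔR = 40.1 − 15 = 25.1 ft²·°F·h/BTU
L = ΔR / (R/in) = 25.1/3.44 = 7.297 in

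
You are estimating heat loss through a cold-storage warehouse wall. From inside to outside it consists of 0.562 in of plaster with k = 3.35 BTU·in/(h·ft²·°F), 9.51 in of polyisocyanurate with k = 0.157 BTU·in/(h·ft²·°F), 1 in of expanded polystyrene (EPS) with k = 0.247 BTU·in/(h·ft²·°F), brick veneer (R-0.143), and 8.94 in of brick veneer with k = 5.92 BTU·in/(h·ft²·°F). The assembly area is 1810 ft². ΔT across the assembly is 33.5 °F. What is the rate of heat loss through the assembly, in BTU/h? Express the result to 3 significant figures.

913 BTU/h

0.562/3.35 = 0.1678
9.51/0.157 = 60.57
1/0.247 = 4.049
8.94/5.92 = 1.51
R_total = 0.1678 + 60.57 + 4.049 + 0.143 + 1.51 = 66.44 ft²·°F·h/BTU
Q = A·ΔT/R = 1810 × 33.5 / 66.44 = 912.6 BTU/h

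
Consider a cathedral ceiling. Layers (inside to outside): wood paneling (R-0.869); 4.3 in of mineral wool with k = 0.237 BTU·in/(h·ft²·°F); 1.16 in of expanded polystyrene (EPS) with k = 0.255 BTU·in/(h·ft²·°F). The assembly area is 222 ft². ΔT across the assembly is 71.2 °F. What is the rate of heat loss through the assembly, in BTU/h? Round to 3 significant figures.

4.3/0.237 = 18.14
1.16/0.255 = 4.549
R_total = 0.869 + 18.14 + 4.549 = 23.56 ft²·°F·h/BTU
Q = A·ΔT/R = 222 × 71.2 / 23.56 = 670.9 BTU/h

671 BTU/h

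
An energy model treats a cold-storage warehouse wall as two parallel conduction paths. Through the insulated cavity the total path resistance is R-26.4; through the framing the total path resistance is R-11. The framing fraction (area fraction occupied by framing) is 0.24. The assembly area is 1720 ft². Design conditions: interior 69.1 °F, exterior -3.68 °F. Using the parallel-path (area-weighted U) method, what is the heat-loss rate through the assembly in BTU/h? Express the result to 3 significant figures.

6330 BTU/h

U_eff = 0.76/26.4 + 0.24/11 = 0.02879 + 0.02182 = 0.05061
R_eff = 1/U_eff = 19.76 ft²·°F·h/BTU
Q = 1720 × (69.1 − (-3.68)) / 19.76 = 6335 BTU/h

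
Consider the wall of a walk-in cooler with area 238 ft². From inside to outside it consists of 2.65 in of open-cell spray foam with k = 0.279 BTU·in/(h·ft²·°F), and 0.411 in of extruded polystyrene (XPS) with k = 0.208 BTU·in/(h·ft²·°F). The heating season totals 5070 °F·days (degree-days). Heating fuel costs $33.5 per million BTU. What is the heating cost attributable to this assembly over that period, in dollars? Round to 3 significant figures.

2.65/0.279 = 9.498
0.411/0.208 = 1.976
R_total = 9.498 + 1.976 = 11.47 ft²·°F·h/BTU
E = A × HDD × 24 / R = 238 × 5070 × 24 / 11.47 = 2524000 BTU
Cost = 2524000/10⁶ × 33.5 = $84.55

84.6 dollars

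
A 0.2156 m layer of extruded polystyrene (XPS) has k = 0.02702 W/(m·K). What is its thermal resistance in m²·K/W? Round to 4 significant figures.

R = L/k = 0.2156/0.02702 = 7.9793 m²·K/W

7.979 m²·K/W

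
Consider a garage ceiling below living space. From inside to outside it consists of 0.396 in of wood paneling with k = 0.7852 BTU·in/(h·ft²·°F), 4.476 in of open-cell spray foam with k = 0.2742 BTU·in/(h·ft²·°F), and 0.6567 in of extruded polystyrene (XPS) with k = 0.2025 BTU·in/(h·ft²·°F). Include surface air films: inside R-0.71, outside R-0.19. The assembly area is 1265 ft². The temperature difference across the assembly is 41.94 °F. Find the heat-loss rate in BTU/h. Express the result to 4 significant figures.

0.396/0.7852 = 0.50433
4.476/0.2742 = 16.324
0.6567/0.2025 = 3.243
R_total = 0.71 + 0.50433 + 16.324 + 3.243 + 0.19 = 20.971 ft²·°F·h/BTU
Q = A·ΔT/R = 1265 × 41.94 / 20.971 = 2529.9 BTU/h

2530 BTU/h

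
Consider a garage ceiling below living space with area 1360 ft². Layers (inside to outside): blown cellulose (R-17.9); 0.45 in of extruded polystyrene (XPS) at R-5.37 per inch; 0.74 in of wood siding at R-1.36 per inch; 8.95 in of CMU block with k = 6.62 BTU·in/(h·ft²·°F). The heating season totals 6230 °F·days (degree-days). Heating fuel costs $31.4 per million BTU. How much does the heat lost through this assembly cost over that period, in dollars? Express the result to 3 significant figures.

282 dollars

0.45 × 5.37 = 2.417
0.74 × 1.36 = 1.006
8.95/6.62 = 1.352
R_total = 17.9 + 2.417 + 1.006 + 1.352 = 22.67 ft²·°F·h/BTU
E = A × HDD × 24 / R = 1360 × 6230 × 24 / 22.67 = 8968000 BTU
Cost = 8968000/10⁶ × 31.4 = $281.6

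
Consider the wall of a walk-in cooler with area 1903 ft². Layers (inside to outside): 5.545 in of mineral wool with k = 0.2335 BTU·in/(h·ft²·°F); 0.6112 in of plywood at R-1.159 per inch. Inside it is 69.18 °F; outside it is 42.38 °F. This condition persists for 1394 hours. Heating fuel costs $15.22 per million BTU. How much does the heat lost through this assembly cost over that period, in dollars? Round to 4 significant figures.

5.545/0.2335 = 23.747
0.6112 × 1.159 = 0.70838
R_total = 23.747 + 0.70838 = 24.456 ft²·°F·h/BTU
Q = 1903 × (69.18 − 42.38) / 24.456 = 2085.4 BTU/h
E = 2085.4 × 1394 = 2907100 BTU
Cost = 2907100/10⁶ × 15.22 = $44.246

44.25 dollars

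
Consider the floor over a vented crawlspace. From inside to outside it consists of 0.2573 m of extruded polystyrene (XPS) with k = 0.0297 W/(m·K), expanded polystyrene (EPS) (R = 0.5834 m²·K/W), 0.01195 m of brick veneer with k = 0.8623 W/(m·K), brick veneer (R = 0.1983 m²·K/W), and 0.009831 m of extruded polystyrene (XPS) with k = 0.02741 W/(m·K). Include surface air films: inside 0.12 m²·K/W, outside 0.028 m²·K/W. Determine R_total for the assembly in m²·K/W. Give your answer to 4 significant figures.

0.2573/0.0297 = 8.6633
0.01195/0.8623 = 0.013858
0.009831/0.02741 = 0.35866
R_total = 0.12 + 8.6633 + 0.5834 + 0.013858 + 0.1983 + 0.35866 + 0.028 = 9.9655 m²·K/W

9.966 m²·K/W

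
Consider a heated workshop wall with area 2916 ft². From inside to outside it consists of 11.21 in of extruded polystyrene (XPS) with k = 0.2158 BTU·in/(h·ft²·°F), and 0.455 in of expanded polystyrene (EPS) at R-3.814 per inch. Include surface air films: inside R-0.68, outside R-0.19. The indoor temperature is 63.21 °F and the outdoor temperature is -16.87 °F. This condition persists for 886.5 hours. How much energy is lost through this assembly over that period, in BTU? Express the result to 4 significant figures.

3795000 BTU

11.21/0.2158 = 51.946
0.455 × 3.814 = 1.7354
R_total = 0.68 + 51.946 + 1.7354 + 0.19 = 54.552 ft²·°F·h/BTU
Q = 2916 × (63.21 − (-16.87)) / 54.552 = 4280.6 BTU/h
E = 4280.6 × 886.5 = 3794700 BTU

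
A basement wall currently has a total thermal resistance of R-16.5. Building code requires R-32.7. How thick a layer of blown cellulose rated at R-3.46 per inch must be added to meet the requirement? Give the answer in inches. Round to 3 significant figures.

ΔR = 32.7 − 16.5 = 16.2 ft²·°F·h/BTU
L = ΔR / (R/in) = 16.2/3.46 = 4.682 in

4.68 in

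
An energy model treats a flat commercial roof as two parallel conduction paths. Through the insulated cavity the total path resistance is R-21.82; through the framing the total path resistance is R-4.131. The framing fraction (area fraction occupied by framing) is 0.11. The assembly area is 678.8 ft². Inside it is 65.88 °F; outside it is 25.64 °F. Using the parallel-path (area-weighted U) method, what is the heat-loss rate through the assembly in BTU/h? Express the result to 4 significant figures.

U_eff = 0.89/21.82 + 0.11/4.131 = 0.040788 + 0.026628 = 0.067416
R_eff = 1/U_eff = 14.833 ft²·°F·h/BTU
Q = 678.8 × (65.88 − 25.64) / 14.833 = 1841.5 BTU/h

1841 BTU/h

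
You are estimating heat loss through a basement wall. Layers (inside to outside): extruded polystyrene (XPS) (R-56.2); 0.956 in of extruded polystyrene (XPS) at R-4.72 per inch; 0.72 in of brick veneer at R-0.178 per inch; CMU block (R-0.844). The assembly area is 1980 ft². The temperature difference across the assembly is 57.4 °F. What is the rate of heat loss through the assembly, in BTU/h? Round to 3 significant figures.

0.956 × 4.72 = 4.512
0.72 × 0.178 = 0.1282
R_total = 56.2 + 4.512 + 0.1282 + 0.844 = 61.68 ft²·°F·h/BTU
Q = A·ΔT/R = 1980 × 57.4 / 61.68 = 1842 BTU/h

1840 BTU/h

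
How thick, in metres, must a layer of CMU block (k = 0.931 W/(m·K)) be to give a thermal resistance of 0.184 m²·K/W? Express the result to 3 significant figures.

L = R·k = 0.184 × 0.931 = 0.1713 m

0.171 m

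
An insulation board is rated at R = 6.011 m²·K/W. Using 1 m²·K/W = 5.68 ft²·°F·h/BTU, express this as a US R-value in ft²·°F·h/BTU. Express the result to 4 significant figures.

34.14 ft²·°F·h/BTU

R_US = 6.011 × 5.68 = 34.142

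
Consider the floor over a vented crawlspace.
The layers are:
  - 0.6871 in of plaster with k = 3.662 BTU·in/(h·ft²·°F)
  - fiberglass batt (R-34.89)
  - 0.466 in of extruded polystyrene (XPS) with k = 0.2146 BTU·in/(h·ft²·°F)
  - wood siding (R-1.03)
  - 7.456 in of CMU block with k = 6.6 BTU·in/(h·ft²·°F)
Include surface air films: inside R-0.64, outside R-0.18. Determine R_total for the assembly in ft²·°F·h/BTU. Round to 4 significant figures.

40.23 ft²·°F·h/BTU

0.6871/3.662 = 0.18763
0.466/0.2146 = 2.1715
7.456/6.6 = 1.1297
R_total = 0.64 + 0.18763 + 34.89 + 2.1715 + 1.03 + 1.1297 + 0.18 = 40.229 ft²·°F·h/BTU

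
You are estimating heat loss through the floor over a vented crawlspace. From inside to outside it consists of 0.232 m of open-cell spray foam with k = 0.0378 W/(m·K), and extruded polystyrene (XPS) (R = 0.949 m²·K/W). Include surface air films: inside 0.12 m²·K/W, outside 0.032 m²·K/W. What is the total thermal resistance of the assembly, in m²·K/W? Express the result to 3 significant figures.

7.24 m²·K/W

0.232/0.0378 = 6.138
R_total = 0.12 + 6.138 + 0.949 + 0.032 = 7.239 m²·K/W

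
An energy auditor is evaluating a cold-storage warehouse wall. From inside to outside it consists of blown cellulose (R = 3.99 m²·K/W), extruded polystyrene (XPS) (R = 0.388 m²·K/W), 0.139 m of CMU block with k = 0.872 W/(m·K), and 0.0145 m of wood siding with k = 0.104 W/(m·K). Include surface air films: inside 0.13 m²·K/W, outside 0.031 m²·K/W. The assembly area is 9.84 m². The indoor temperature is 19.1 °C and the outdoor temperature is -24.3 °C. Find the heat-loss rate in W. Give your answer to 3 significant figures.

88.3 W

0.139/0.872 = 0.1594
0.0145/0.104 = 0.1394
R_total = 0.13 + 3.99 + 0.388 + 0.1594 + 0.1394 + 0.031 = 4.838 m²·K/W
Q = A·ΔT/R = 9.84 × (19.1 − (-24.3)) / 4.838 = 88.27 W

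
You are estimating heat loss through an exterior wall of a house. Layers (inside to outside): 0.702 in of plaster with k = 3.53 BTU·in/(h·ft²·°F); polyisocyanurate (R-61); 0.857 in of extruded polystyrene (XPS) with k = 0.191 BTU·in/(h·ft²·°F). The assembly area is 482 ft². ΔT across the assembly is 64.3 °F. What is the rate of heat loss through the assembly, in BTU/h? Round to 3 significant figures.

472 BTU/h

0.702/3.53 = 0.1989
0.857/0.191 = 4.487
R_total = 0.1989 + 61 + 4.487 = 65.69 ft²·°F·h/BTU
Q = A·ΔT/R = 482 × 64.3 / 65.69 = 471.8 BTU/h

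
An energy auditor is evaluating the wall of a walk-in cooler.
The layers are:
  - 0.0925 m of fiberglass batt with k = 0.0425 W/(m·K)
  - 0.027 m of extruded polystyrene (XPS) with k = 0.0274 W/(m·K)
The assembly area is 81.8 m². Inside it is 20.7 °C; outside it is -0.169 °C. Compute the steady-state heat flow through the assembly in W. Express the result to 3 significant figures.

0.0925/0.0425 = 2.176
0.027/0.0274 = 0.9854
R_total = 2.176 + 0.9854 = 3.162 m²·K/W
Q = A·ΔT/R = 81.8 × (20.7 − (-0.169)) / 3.162 = 539.9 W

540 W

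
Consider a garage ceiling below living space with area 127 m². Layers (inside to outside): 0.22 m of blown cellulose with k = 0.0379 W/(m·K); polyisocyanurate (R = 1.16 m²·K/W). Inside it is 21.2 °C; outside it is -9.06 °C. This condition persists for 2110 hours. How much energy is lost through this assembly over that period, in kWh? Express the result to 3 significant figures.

1160 kWh

0.22/0.0379 = 5.805
R_total = 5.805 + 1.16 = 6.965 m²·K/W
Q = 127 × (21.2 − (-9.06)) / 6.965 = 551.8 W
E = 551.8 W × 2110 h / 1000 = 1164 kWh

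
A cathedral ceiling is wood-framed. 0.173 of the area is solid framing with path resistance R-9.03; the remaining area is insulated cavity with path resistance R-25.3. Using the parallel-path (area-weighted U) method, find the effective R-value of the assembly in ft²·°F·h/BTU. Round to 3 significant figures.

19.3 ft²·°F·h/BTU

U_eff = 0.827/25.3 + 0.173/9.03 = 0.03269 + 0.01916 = 0.05185
R_eff = 1/U_eff = 19.29 ft²·°F·h/BTU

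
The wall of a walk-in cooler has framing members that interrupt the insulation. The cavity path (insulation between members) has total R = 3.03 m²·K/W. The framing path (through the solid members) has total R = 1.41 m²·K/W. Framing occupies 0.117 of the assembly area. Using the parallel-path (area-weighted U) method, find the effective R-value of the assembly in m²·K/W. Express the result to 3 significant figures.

2.67 m²·K/W

U_eff = 0.883/3.03 + 0.117/1.41 = 0.2914 + 0.08298 = 0.3744
R_eff = 1/U_eff = 2.671 m²·K/W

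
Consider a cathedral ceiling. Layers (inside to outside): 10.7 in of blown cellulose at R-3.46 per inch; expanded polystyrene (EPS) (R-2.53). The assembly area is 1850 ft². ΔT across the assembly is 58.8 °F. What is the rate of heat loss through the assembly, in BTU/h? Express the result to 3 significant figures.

10.7 × 3.46 = 37.02
R_total = 37.02 + 2.53 = 39.55 ft²·°F·h/BTU
Q = A·ΔT/R = 1850 × 58.8 / 39.55 = 2750 BTU/h

2750 BTU/h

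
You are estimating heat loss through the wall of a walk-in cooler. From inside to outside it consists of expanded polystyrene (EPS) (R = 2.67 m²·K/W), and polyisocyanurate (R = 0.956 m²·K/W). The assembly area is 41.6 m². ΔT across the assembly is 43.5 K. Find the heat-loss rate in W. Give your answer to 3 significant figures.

R_total = 2.67 + 0.956 = 3.626 m²·K/W
Q = A·ΔT/R = 41.6 × 43.5 / 3.626 = 499.1 W

499 W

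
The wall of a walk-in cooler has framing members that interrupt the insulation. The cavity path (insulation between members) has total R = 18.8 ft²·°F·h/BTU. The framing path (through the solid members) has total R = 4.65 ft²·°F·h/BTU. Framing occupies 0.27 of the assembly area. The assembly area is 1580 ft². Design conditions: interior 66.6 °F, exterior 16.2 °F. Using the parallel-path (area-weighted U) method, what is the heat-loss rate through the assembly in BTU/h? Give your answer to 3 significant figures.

U_eff = 0.73/18.8 + 0.27/4.65 = 0.03883 + 0.05806 = 0.09689
R_eff = 1/U_eff = 10.32 ft²·°F·h/BTU
Q = 1580 × (66.6 − 16.2) / 10.32 = 7716 BTU/h

7720 BTU/h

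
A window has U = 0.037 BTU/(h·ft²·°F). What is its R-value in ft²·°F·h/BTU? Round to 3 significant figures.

R = 1/U = 1/0.037 = 27.03

27.0 ft²·°F·h/BTU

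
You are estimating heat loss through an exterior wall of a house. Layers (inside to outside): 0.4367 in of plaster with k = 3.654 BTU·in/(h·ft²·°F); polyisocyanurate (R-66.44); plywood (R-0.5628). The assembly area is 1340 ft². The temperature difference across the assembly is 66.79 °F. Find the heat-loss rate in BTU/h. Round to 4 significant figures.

0.4367/3.654 = 0.11951
R_total = 0.11951 + 66.44 + 0.5628 = 67.122 ft²·°F·h/BTU
Q = A·ΔT/R = 1340 × 66.79 / 67.122 = 1333.4 BTU/h

1333 BTU/h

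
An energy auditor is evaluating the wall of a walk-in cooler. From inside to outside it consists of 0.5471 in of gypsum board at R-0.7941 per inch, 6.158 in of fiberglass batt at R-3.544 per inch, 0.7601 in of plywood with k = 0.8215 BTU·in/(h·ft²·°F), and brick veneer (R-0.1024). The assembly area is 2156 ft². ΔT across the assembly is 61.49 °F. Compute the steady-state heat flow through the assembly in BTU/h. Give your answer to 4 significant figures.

0.5471 × 0.7941 = 0.43445
6.158 × 3.544 = 21.824
0.7601/0.8215 = 0.92526
R_total = 0.43445 + 21.824 + 0.92526 + 0.1024 = 23.286 ft²·°F·h/BTU
Q = A·ΔT/R = 2156 × 61.49 / 23.286 = 5693.2 BTU/h

5693 BTU/h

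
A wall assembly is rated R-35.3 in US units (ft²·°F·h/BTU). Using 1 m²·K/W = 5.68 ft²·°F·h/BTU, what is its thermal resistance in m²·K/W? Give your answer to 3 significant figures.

R_SI = 35.3/5.68 = 6.215

6.21 m²·K/W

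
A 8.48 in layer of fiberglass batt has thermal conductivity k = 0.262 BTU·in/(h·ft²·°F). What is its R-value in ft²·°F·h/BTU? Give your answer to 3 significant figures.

R = L/k = 8.48/0.262 = 32.37 ft²·°F·h/BTU

32.4 ft²·°F·h/BTU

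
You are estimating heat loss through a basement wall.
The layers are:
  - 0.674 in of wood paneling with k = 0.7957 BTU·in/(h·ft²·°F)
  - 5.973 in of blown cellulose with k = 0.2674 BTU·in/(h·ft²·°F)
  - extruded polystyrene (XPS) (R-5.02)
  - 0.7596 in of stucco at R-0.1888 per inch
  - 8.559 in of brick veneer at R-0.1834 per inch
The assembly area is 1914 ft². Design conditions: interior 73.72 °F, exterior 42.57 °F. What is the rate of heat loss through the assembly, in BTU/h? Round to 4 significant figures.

1993 BTU/h

0.674/0.7957 = 0.84705
5.973/0.2674 = 22.337
0.7596 × 0.1888 = 0.14341
8.559 × 0.1834 = 1.5697
R_total = 0.84705 + 22.337 + 5.02 + 0.14341 + 1.5697 = 29.918 ft²·°F·h/BTU
Q = A·ΔT/R = 1914 × (73.72 − 42.57) / 29.918 = 1992.8 BTU/h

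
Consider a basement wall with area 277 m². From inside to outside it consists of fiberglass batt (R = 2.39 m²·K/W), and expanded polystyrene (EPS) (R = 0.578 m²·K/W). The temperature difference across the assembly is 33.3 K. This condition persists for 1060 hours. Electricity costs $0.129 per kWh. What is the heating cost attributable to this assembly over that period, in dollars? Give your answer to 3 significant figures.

R_total = 2.39 + 0.578 = 2.968 m²·K/W
Q = 277 × 33.3 / 2.968 = 3108 W
E = 3108 W × 1060 h / 1000 = 3294 kWh
Cost = 3294 × 0.129 = $425

425 dollars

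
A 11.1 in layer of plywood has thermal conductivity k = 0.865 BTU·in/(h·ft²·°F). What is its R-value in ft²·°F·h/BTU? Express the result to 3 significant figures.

12.8 ft²·°F·h/BTU

R = L/k = 11.1/0.865 = 12.83 ft²·°F·h/BTU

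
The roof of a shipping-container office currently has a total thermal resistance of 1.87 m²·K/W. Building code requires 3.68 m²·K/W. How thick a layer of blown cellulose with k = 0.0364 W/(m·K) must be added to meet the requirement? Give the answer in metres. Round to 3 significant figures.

0.0659 m

ΔR = 3.68 − 1.87 = 1.81 m²·K/W
L = ΔR × k = 1.81 × 0.0364 = 0.06588 m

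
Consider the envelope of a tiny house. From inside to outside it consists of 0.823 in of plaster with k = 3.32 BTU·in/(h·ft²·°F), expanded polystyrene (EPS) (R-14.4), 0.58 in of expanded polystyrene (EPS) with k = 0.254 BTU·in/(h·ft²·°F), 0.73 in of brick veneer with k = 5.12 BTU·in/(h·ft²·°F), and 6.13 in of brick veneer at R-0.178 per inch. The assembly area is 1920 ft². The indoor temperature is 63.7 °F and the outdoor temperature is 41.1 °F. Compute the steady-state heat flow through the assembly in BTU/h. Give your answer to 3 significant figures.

2390 BTU/h

0.823/3.32 = 0.2479
0.58/0.254 = 2.283
0.73/5.12 = 0.1426
6.13 × 0.178 = 1.091
R_total = 0.2479 + 14.4 + 2.283 + 0.1426 + 1.091 = 18.17 ft²·°F·h/BTU
Q = A·ΔT/R = 1920 × (63.7 − 41.1) / 18.17 = 2389 BTU/h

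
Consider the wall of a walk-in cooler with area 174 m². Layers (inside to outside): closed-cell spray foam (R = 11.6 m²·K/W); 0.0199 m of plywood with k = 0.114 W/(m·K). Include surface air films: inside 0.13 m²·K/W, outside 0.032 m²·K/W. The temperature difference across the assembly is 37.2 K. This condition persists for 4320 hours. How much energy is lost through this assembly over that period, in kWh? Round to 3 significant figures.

2340 kWh

0.0199/0.114 = 0.1746
R_total = 0.13 + 11.6 + 0.1746 + 0.032 = 11.94 m²·K/W
Q = 174 × 37.2 / 11.94 = 542.3 W
E = 542.3 W × 4320 h / 1000 = 2343 kWh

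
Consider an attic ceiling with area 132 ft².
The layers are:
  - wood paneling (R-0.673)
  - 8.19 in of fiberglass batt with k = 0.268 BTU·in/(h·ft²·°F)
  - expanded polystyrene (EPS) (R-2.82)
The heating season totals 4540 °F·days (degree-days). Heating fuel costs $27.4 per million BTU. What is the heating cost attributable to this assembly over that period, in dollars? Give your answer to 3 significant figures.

8.19/0.268 = 30.56
R_total = 0.673 + 30.56 + 2.82 = 34.05 ft²·°F·h/BTU
E = A × HDD × 24 / R = 132 × 4540 × 24 / 34.05 = 422400 BTU
Cost = 422400/10⁶ × 27.4 = $11.57

11.6 dollars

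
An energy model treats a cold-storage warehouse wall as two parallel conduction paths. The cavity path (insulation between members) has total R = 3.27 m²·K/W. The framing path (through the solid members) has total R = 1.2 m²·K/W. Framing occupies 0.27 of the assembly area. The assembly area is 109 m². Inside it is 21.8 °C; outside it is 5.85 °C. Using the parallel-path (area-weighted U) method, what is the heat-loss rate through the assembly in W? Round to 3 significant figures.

U_eff = 0.73/3.27 + 0.27/1.2 = 0.2232 + 0.225 = 0.4482
R_eff = 1/U_eff = 2.231 m²·K/W
Q = 109 × (21.8 − 5.85) / 2.231 = 779.3 W

779 W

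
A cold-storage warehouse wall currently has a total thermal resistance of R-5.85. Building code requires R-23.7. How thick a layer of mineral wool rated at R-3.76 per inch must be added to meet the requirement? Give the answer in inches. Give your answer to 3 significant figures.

ΔR = 23.7 − 5.85 = 17.85 ft²·°F·h/BTU
L = ΔR / (R/in) = 17.85/3.76 = 4.747 in

4.75 in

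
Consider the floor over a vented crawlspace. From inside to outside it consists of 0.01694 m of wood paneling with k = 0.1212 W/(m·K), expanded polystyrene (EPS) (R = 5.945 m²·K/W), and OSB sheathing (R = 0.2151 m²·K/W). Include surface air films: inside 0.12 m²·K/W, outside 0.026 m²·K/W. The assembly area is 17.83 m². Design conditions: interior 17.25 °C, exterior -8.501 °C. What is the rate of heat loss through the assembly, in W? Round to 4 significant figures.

71.23 W

0.01694/0.1212 = 0.13977
R_total = 0.12 + 0.13977 + 5.945 + 0.2151 + 0.026 = 6.4459 m²·K/W
Q = A·ΔT/R = 17.83 × (17.25 − (-8.501)) / 6.4459 = 71.23 W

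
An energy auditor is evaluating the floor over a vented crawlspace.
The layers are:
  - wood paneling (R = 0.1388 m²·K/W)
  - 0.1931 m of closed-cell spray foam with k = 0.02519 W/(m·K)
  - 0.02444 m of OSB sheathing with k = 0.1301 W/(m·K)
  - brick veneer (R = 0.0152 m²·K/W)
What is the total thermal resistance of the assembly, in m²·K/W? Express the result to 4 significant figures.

0.1931/0.02519 = 7.6657
0.02444/0.1301 = 0.18786
R_total = 0.1388 + 7.6657 + 0.18786 + 0.0152 = 8.0076 m²·K/W

8.008 m²·K/W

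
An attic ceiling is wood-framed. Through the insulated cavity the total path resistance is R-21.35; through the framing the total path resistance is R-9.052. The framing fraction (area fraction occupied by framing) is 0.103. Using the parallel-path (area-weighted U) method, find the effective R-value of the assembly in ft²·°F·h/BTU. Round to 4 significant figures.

18.73 ft²·°F·h/BTU

U_eff = 0.897/21.35 + 0.103/9.052 = 0.042014 + 0.011379 = 0.053393
R_eff = 1/U_eff = 18.729 ft²·°F·h/BTU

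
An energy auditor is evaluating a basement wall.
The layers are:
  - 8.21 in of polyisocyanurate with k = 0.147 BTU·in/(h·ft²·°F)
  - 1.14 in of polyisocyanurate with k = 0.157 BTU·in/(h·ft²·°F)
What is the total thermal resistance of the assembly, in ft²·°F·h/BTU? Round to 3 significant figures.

8.21/0.147 = 55.85
1.14/0.157 = 7.261
R_total = 55.85 + 7.261 = 63.11 ft²·°F·h/BTU

63.1 ft²·°F·h/BTU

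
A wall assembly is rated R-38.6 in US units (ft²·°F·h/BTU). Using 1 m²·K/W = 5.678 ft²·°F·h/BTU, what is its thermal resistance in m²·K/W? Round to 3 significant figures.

6.80 m²·K/W

R_SI = 38.6/5.678 = 6.798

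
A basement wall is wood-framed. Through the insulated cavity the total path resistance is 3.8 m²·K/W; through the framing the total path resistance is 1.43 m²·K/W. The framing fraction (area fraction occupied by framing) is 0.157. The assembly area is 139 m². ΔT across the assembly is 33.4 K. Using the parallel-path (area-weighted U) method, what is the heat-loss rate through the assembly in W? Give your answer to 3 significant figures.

1540 W

U_eff = 0.843/3.8 + 0.157/1.43 = 0.2218 + 0.1098 = 0.3316
R_eff = 1/U_eff = 3.015 m²·K/W
Q = 139 × 33.4 / 3.015 = 1540 W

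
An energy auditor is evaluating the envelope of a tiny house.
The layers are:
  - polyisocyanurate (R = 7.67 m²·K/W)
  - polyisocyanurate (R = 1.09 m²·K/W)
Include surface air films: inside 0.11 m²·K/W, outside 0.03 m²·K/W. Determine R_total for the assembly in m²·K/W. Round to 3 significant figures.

R_total = 0.11 + 7.67 + 1.09 + 0.03 = 8.9 m²·K/W

8.90 m²·K/W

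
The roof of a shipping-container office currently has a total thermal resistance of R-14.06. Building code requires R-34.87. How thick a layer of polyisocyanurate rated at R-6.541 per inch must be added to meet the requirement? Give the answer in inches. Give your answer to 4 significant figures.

3.181 in

ΔR = 34.87 − 14.06 = 20.81 ft²·°F·h/BTU
L = ΔR / (R/in) = 20.81/6.541 = 3.1815 in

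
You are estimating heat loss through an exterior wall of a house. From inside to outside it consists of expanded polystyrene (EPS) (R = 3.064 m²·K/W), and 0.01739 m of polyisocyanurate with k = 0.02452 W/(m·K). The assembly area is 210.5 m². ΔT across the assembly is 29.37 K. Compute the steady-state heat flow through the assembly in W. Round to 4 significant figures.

0.01739/0.02452 = 0.70922
R_total = 3.064 + 0.70922 = 3.7732 m²·K/W
Q = A·ΔT/R = 210.5 × 29.37 / 3.7732 = 1638.5 W

1638 W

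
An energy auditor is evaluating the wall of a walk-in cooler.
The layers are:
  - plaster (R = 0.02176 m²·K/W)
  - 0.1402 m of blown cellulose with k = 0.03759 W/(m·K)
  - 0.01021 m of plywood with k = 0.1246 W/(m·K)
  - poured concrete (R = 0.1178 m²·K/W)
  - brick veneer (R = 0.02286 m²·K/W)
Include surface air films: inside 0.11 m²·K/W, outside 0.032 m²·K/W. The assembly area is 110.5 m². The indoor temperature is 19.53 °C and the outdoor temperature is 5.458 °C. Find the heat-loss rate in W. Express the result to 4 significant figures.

377.8 W

0.1402/0.03759 = 3.7297
0.01021/0.1246 = 0.081942
R_total = 0.11 + 0.02176 + 3.7297 + 0.081942 + 0.1178 + 0.02286 + 0.032 = 4.1161 m²·K/W
Q = A·ΔT/R = 110.5 × (19.53 − 5.458) / 4.1161 = 377.78 W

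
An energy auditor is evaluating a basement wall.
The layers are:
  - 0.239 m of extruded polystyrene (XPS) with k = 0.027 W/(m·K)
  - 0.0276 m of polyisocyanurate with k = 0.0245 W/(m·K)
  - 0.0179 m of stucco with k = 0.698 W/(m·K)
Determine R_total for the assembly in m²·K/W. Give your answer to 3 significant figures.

0.239/0.027 = 8.852
0.0276/0.0245 = 1.127
0.0179/0.698 = 0.02564
R_total = 8.852 + 1.127 + 0.02564 = 10 m²·K/W

10.0 m²·K/W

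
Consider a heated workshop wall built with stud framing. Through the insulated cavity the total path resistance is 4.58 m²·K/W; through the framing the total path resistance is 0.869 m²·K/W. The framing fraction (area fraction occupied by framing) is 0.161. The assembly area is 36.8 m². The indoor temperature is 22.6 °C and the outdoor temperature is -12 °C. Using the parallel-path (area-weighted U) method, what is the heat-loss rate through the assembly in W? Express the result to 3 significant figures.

U_eff = 0.839/4.58 + 0.161/0.869 = 0.1832 + 0.1853 = 0.3685
R_eff = 1/U_eff = 2.714 m²·K/W
Q = 36.8 × (22.6 − (-12)) / 2.714 = 469.2 W

469 W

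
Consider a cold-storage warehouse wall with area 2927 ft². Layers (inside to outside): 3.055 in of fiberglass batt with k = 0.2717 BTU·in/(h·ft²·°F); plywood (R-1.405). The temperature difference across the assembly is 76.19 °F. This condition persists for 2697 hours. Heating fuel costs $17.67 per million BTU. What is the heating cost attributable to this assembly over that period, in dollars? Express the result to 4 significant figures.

840.2 dollars

3.055/0.2717 = 11.244
R_total = 11.244 + 1.405 = 12.649 ft²·°F·h/BTU
Q = 2927 × 76.19 / 12.649 = 17630 BTU/h
E = 17630 × 2697 = 47549000 BTU
Cost = 47549000/10⁶ × 17.67 = $840.2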